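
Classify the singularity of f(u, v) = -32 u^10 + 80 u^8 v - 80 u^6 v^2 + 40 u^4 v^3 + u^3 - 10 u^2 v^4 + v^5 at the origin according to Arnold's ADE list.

E_8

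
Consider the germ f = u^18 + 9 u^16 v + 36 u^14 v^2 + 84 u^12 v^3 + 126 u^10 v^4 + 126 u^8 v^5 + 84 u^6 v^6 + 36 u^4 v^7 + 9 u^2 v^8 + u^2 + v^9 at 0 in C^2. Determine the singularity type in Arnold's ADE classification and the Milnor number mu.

The Hessian of f at 0 has rank 1. Corank 1: A-series; mu = 8 gives A_8.

Type A_{8}, Milnor number mu = 8.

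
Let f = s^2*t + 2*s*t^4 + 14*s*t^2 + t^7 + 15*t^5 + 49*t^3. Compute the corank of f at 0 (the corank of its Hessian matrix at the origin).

2

The Hessian at 0 is [[0, 0], [0, 0]] of rank 0; hence corank 2.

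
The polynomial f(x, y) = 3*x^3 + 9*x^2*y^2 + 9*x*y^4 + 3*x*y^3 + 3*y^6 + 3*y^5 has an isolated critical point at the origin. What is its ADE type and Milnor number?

Type E_{7}, Milnor number mu = 7.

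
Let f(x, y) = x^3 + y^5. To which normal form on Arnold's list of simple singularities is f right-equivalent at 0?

E_8

The Hessian of f at 0 has rank 0. Corank 2; j^3 = x^3 is a perfect cube, so E-series; the 5-jet and mu = 8 give E_8.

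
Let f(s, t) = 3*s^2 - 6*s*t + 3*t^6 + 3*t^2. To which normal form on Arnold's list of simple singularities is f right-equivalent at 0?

The Hessian of f at 0 has rank 1. Corank 1: A-series; mu = 5 gives A_5.

A5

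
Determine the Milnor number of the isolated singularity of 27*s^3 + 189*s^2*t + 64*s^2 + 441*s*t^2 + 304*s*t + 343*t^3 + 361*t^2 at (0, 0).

2

The Hessian of f at 0 is [[128, 304], [304, 722]] with rank 1, so corank 1. A Groebner basis of the Jacobian ideal J(f) in C{s,t} is {t^2, s + 19*t/8}; counting standard monomials gives mu = 2. Corank 1: A-series; mu = 2 gives A_2.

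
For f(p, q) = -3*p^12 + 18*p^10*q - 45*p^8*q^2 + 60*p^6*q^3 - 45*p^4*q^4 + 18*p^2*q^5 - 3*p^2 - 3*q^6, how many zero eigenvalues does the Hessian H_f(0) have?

Hessian at 0 has rank 1.

1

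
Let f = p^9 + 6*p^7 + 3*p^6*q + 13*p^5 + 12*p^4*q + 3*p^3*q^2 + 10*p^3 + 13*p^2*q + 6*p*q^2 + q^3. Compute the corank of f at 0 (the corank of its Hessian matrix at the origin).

The Hessian at 0 is [[0, 0], [0, 0]] of rank 0; hence corank 2.

2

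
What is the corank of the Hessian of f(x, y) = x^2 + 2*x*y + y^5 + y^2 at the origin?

1

The Hessian at 0 is [[2, 2], [2, 2]] of rank 1; hence corank 1.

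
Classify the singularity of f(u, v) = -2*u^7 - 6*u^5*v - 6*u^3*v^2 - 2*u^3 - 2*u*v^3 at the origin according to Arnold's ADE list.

E7

The Hessian of f at 0 has rank 0. Corank 2; j^3 = -2*u^3 is a perfect cube, so E-series; the 4-jet and mu = 7 give E_7.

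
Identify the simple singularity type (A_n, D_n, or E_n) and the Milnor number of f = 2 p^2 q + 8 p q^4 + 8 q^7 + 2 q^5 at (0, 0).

Type D_{6}, Milnor number mu = 6.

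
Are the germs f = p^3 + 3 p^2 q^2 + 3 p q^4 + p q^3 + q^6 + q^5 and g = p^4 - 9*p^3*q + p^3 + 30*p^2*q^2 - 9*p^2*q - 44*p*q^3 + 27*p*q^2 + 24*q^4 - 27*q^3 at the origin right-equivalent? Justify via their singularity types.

The Hessian of f at 0 is [[0, 0], [0, 0]] with rank 0, so corank 2. A Groebner basis of the Jacobian ideal J(f) in C{p,q} is {-p^2 + q^4 - q^3/3, p^3, p^2*q + p^2/3 + q^3/9, p^2 + p*q^2 + q^3/3}; counting standard monomials gives mu = 7. Corank 2; j^3 = p^3 is a perfect cube, so E-series; the 4-jet and mu = 7 give E_7. The Hessian of g at 0 is [[0, 0], [0, 0]] with rank 0, so corank 2. A Groebner basis of the Jacobian ideal J(g) in C{p,q} is {3*p^2 - 18*p*q + q^4 + q^3 + 27*q^2, p^3 + 45*p^2 - 270*p*q - 12*q^3 + 405*q^2, p^2*q + 11*p^2 - 66*p*q - 16*q^3/3 + 99*q^2, 2*p^2 + p*q^2 - 12*p*q - 7*q^3/3 + 18*q^2}; counting standard monomials gives mu = 7. Corank 2; j^3 = (p - 3*q)^3 is a perfect cube, so E-series; the 4-jet and mu = 7 give E_7. Both have type E_7, hence right-equivalent.

Yes.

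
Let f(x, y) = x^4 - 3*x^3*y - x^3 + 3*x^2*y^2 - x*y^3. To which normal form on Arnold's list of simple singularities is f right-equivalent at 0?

The Hessian of f at 0 has rank 0. Corank 2; j^3 = -x^3 is a perfect cube, so E-series; the 4-jet and mu = 7 give E_7.

E7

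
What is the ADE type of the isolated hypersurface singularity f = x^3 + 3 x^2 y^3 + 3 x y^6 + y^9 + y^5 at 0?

The Hessian of f at 0 has rank 0. Corank 2; j^3 = x^3 is a perfect cube, so E-series; the 5-jet and mu = 8 give E_8.

E_{8}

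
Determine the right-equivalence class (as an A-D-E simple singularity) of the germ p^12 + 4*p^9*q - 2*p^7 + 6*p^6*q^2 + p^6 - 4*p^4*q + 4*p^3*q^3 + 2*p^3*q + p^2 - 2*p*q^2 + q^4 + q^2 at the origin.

A_{1}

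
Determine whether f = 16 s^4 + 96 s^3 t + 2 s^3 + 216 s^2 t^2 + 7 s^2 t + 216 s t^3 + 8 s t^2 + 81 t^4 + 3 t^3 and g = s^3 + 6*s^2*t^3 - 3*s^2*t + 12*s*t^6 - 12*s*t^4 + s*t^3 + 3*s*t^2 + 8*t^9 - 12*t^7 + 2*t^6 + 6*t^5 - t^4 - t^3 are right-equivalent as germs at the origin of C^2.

No.

The Hessian of f at 0 has rank 0. Corank 2; j^3 = (s + t)^2*(2*s + 3*t) has shape L^2 M (L != M), so D-series; mu = 5 gives D_5. The Hessian of g at 0 has rank 0. Corank 2; j^3 = (s - t)^3 is a perfect cube, so E-series; the 4-jet and mu = 7 give E_7. f is D_5 but g is E_7, hence not right-equivalent.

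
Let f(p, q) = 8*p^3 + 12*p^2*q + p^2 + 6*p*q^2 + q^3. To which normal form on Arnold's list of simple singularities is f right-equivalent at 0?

The Hessian of f at 0 is [[2, 0], [0, 0]] with rank 1, so corank 1. A Groebner basis of the Jacobian ideal J(f) in C{p,q} is {q^2, p}; counting standard monomials gives mu = 2. Corank 1: A-series; mu = 2 gives A_2.

A2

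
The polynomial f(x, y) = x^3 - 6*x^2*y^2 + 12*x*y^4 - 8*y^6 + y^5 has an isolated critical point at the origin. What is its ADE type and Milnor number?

Type E_{8}, Milnor number mu = 8.

The Hessian of f at 0 has rank 0. Corank 2; j^3 = x^3 is a perfect cube, so E-series; the 5-jet and mu = 8 give E_8.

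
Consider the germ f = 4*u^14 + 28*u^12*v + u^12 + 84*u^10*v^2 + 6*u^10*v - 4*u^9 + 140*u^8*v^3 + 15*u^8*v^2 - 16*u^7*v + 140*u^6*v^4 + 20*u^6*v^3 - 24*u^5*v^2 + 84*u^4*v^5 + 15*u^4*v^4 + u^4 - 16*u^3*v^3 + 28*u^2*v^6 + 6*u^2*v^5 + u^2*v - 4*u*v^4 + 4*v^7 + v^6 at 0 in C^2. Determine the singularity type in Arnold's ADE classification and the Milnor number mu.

Type D_{7}, Milnor number mu = 7.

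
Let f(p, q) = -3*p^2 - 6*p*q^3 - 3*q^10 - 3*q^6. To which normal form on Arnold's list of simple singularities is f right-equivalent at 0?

A9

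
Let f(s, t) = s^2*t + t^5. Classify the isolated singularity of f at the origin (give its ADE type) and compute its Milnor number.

Type D_{6}, Milnor number mu = 6.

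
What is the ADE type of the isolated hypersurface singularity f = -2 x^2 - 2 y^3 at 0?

A_2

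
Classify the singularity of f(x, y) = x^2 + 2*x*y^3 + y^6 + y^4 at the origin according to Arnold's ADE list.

The Hessian of f at 0 has rank 1. Corank 1: A-series; mu = 3 gives A_3.

A3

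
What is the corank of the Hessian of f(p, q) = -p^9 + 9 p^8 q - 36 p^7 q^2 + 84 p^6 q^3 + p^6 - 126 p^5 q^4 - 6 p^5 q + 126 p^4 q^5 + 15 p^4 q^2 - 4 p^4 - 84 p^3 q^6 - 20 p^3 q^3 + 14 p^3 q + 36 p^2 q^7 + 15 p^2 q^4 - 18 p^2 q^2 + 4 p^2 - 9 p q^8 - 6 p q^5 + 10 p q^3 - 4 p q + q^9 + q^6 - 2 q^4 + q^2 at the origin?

Hessian at 0 has rank 1.

1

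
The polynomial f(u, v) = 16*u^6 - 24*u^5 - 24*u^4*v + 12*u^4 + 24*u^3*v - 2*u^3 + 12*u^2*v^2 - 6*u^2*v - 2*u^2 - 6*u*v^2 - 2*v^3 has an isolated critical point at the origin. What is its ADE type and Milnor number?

Type A_{2}, Milnor number mu = 2.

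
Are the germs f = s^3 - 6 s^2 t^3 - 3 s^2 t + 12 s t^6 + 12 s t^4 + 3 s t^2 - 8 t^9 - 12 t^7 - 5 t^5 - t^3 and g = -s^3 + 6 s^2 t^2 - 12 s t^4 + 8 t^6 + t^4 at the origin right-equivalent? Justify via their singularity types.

No.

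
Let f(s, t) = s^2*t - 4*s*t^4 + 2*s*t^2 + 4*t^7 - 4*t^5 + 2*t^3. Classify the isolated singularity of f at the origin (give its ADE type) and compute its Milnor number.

The Hessian of f at 0 has rank 0. Corank 2; j^3 = t*(s^2 + 2*s*t + 2*t^2) splits into three distinct lines over C (the quadratic factor has nonzero discriminant), so D_4.

Type D_{4}, Milnor number mu = 4.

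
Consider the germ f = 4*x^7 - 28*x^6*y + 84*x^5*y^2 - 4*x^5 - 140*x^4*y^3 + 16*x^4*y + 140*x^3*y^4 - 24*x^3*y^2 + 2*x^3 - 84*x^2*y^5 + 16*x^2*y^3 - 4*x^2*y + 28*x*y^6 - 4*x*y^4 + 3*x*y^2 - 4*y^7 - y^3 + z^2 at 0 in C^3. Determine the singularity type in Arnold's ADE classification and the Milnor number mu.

Type D4, Milnor number mu = 4.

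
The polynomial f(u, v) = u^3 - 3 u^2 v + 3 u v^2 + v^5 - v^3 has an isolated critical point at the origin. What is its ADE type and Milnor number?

The Hessian of f at 0 is [[0, 0], [0, 0]] with rank 0, so corank 2. A Groebner basis of the Jacobian ideal J(f) in C{u,v} is {v^4, u^2 - 2*u*v + v^2}; counting standard monomials gives mu = 8. Corank 2; j^3 = (u - v)^3 is a perfect cube, so E-series; the 5-jet and mu = 8 give E_8.

Type E_{8}, Milnor number mu = 8.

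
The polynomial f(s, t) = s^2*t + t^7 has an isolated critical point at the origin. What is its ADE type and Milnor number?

Type D_8, Milnor number mu = 8.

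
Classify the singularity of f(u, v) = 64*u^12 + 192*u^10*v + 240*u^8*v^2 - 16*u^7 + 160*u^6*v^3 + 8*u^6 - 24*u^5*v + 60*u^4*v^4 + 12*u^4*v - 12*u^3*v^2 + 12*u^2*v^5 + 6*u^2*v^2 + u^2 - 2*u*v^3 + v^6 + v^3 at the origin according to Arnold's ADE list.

A2

The Hessian of f at 0 has rank 1. Corank 1: A-series; mu = 2 gives A_2.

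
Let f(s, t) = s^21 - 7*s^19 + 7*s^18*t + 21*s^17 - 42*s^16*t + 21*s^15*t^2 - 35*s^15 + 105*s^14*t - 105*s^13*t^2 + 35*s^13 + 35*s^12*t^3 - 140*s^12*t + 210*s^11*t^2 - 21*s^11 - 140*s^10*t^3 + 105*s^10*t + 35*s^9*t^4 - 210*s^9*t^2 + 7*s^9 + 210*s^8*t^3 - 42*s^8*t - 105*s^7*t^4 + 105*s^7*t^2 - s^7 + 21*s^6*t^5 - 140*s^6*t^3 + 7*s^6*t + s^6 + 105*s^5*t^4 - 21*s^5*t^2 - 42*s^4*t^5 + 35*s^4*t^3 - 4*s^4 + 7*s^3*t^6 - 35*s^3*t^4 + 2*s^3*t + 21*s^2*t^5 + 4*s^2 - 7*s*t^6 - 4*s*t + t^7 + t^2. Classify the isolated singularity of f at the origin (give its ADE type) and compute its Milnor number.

Type A_{6}, Milnor number mu = 6.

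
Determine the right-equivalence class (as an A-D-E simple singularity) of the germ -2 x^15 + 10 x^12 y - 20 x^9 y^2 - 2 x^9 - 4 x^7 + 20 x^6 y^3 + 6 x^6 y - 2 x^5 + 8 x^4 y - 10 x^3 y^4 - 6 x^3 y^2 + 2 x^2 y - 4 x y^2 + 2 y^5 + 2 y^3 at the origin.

D_{6}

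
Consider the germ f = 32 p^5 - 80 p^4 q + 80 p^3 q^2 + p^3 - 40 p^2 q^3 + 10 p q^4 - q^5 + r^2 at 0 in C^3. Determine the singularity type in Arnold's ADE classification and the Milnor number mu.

The Hessian of f at 0 has rank 1. Corank 2; j^3 = p^3 is a perfect cube, so E-series; the 5-jet and mu = 8 give E_8.

Type E_{8}, Milnor number mu = 8.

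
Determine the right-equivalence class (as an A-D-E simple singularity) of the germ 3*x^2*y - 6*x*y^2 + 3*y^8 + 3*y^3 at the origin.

D_9

The Hessian of f at 0 has rank 0. Corank 2; j^3 = 3*y*(x - y)^2 has shape L^2 M (L != M), so D-series; mu = 9 gives D_9.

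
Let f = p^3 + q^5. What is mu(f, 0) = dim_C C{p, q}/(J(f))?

8

The Hessian of f at 0 has rank 0. Corank 2; j^3 = p^3 is a perfect cube, so E-series; the 5-jet and mu = 8 give E_8.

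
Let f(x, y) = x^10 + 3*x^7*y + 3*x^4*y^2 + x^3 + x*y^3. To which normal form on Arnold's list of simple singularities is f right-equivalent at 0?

The Hessian of f at 0 is [[0, 0], [0, 0]] with rank 0, so corank 2. A Groebner basis of the Jacobian ideal J(f) in C{x,y} is {x^3, x*y^2, 3*x^2 + y^3}; counting standard monomials gives mu = 7. Corank 2; j^3 = x^3 is a perfect cube, so E-series; the 4-jet and mu = 7 give E_7.

E7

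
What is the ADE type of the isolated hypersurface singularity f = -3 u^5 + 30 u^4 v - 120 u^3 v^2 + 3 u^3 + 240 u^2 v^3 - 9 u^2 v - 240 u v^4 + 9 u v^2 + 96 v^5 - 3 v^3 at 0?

The Hessian of f at 0 is [[0, 0], [0, 0]] with rank 0, so corank 2. A Groebner basis of the Jacobian ideal J(f) in C{u,v} is {v^5, u*v^3 - 5*v^4/4, u^2 - 2*u*v + v^2}; counting standard monomials gives mu = 8. Corank 2; j^3 = 3*(u - v)^3 is a perfect cube, so E-series; the 5-jet and mu = 8 give E_8.

E8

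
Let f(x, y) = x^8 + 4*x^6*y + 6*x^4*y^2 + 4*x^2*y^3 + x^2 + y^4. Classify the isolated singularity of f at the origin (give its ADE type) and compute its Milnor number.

Type A_{3}, Milnor number mu = 3.

The Hessian of f at 0 has rank 1. Corank 1: A-series; mu = 3 gives A_3.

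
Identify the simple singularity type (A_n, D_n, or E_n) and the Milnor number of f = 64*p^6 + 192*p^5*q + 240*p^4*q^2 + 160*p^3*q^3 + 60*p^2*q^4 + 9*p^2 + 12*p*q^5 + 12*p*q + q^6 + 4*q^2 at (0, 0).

The Hessian of f at 0 has rank 1. Corank 1: A-series; mu = 5 gives A_5.

Type A_{5}, Milnor number mu = 5.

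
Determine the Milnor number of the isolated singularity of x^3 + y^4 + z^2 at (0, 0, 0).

6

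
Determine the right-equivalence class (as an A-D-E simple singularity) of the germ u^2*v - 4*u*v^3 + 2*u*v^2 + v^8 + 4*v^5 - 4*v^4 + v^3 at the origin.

D9

The Hessian of f at 0 has rank 0. Corank 2; j^3 = v*(u + v)^2 has shape L^2 M (L != M), so D-series; mu = 9 gives D_9.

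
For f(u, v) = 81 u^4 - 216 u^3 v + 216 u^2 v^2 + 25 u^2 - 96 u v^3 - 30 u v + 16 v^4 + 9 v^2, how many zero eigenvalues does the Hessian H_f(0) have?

Hessian at 0 has rank 1.

1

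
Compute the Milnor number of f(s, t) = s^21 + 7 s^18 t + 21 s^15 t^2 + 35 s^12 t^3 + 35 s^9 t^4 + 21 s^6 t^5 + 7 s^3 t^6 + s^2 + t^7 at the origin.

6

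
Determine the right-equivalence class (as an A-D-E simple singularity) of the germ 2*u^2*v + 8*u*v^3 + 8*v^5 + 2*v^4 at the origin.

D5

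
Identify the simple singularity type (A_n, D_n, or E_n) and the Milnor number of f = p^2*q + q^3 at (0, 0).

Type D_4, Milnor number mu = 4.

The Hessian of f at 0 has rank 0. Corank 2; j^3 = q*(p^2 + q^2) splits into three distinct lines over C (the quadratic factor has nonzero discriminant), so D_4.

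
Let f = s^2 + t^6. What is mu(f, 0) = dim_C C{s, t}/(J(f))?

5

The Hessian of f at 0 has rank 1. Corank 1: A-series; mu = 5 gives A_5.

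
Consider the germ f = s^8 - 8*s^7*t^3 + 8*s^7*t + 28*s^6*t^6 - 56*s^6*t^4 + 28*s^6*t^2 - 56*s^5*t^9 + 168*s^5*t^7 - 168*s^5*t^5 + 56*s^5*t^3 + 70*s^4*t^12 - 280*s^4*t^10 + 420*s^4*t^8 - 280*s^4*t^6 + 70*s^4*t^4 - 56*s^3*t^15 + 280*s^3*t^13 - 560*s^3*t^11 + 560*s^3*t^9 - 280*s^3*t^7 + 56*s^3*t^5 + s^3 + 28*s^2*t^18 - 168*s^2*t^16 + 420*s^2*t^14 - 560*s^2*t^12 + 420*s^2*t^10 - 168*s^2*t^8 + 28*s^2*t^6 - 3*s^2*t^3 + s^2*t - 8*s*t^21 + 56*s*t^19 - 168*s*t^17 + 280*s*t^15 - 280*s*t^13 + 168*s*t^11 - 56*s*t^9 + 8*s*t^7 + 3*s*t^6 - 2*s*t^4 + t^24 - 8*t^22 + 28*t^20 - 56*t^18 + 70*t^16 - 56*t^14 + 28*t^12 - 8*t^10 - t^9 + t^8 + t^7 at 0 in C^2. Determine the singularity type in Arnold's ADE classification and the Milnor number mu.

Type D_{9}, Milnor number mu = 9.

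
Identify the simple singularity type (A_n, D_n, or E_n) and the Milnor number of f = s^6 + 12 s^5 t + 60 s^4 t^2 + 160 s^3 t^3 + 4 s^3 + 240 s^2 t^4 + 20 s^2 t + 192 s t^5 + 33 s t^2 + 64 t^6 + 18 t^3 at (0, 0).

The Hessian of f at 0 has rank 0. Corank 2; j^3 = (s + 2*t)*(2*s + 3*t)^2 has shape L^2 M (L != M), so D-series; mu = 7 gives D_7.

Type D_7, Milnor number mu = 7.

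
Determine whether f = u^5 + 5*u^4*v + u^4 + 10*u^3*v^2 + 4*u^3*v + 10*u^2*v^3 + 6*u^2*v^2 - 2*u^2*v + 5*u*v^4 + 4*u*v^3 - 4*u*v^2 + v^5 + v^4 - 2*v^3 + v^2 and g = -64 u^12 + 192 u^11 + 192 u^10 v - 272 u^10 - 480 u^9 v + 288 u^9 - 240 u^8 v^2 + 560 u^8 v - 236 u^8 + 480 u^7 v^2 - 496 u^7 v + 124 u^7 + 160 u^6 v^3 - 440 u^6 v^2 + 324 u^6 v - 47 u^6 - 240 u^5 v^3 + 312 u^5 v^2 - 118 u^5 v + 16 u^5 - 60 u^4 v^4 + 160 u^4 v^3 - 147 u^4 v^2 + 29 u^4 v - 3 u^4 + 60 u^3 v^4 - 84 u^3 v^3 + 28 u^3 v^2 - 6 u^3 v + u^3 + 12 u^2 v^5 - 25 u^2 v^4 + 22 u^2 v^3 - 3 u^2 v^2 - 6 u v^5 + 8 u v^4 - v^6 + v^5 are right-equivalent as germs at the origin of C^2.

The Hessian of f at 0 is [[0, 0], [0, 2]] with rank 1, so corank 1. A Groebner basis of the Jacobian ideal J(f) in C{u,v} is {u^2 + 2*u*v - v, v^2}; counting standard monomials gives mu = 4. Corank 1: A-series; mu = 4 gives A_4. The Hessian of g at 0 is [[0, 0], [0, 0]] with rank 0, so corank 2. A Groebner basis of the Jacobian ideal J(g) in C{u,v} is {-u^2/8 + u*v^3 + u*v^2/4, u^2/2 - u*v^2 + v^4, u^3, u^2*v - u^2/4 + u*v^2/2}; counting standard monomials gives mu = 8. Corank 2; j^3 = u^3 is a perfect cube, so E-series; the 5-jet and mu = 8 give E_8. f is A_4 but g is E_8, hence not right-equivalent.

No.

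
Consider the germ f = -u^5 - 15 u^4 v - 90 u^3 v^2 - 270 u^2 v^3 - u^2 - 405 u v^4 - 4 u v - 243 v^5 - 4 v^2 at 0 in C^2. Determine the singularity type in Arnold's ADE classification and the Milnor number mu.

Type A_{4}, Milnor number mu = 4.

The Hessian of f at 0 has rank 1. Corank 1: A-series; mu = 4 gives A_4.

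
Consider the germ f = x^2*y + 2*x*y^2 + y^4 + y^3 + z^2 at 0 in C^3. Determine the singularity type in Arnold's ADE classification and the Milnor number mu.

The Hessian of f at 0 is [[0, 0, 0], [0, 0, 0], [0, 0, 2]] with rank 1, so corank 2. A Groebner basis of the Jacobian ideal J(f) in C{x,y,z} is {x^3 - x^2/4 + y^2/4, x^2/4 + y^3 - y^2/4, x*y + y^2, z}; counting standard monomials gives mu = 5. Corank 2; j^3 = y*(x + y)^2 has shape L^2 M (L != M), so D-series; mu = 5 gives D_5.

Type D5, Milnor number mu = 5.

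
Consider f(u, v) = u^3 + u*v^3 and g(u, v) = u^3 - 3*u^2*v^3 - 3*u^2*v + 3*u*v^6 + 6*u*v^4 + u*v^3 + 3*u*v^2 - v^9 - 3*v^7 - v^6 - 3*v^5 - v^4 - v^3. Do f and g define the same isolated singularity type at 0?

Yes.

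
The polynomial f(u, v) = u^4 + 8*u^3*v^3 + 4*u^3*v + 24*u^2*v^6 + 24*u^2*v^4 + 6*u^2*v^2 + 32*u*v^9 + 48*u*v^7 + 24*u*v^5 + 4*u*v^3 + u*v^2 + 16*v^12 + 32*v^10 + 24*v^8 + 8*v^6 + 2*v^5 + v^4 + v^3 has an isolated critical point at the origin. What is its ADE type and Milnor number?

Type D_{5}, Milnor number mu = 5.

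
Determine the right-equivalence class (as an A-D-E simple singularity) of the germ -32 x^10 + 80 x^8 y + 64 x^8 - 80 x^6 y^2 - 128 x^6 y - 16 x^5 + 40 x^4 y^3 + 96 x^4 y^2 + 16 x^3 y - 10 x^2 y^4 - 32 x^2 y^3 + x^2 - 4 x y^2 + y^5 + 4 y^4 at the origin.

A_{4}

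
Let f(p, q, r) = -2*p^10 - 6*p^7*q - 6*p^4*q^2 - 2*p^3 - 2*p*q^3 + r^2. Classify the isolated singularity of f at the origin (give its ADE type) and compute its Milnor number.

The Hessian of f at 0 is [[0, 0, 0], [0, 0, 0], [0, 0, 2]] with rank 1, so corank 2. A Groebner basis of the Jacobian ideal J(f) in C{p,q,r} is {p^3, p*q^2, 3*p^2 + q^3, r}; counting standard monomials gives mu = 7. Corank 2; j^3 = -2*p^3 is a perfect cube, so E-series; the 4-jet and mu = 7 give E_7.

Type E_7, Milnor number mu = 7.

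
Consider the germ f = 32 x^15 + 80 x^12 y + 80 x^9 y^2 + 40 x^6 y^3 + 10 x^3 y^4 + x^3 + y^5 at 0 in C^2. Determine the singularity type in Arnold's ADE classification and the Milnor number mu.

Type E_{8}, Milnor number mu = 8.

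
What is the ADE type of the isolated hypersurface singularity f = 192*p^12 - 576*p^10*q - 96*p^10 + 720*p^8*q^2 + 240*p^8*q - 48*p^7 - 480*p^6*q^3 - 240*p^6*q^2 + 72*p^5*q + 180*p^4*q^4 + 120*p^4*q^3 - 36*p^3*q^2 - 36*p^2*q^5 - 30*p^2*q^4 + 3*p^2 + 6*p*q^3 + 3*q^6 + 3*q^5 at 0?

A_{4}

The Hessian of f at 0 has rank 1. Corank 1: A-series; mu = 4 gives A_4.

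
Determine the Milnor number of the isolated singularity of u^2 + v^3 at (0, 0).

2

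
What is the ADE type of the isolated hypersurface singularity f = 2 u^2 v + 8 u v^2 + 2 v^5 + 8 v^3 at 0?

D_{6}

The Hessian of f at 0 has rank 0. Corank 2; j^3 = 2*v*(u + 2*v)^2 has shape L^2 M (L != M), so D-series; mu = 6 gives D_6.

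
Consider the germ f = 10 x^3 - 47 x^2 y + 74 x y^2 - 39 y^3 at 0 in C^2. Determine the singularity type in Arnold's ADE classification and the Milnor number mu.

The Hessian of f at 0 is [[0, 0], [0, 0]] with rank 0, so corank 2. A Groebner basis of the Jacobian ideal J(f) in C{x,y} is {y^3, x^2 - 23*y^2/11, x*y - 16*y^2/11}; counting standard monomials gives mu = 4. Corank 2; j^3 = (2*x - 3*y)*(5*x^2 - 16*x*y + 13*y^2) splits into three distinct lines over C (the quadratic factor has nonzero discriminant), so D_4.

Type D_4, Milnor number mu = 4.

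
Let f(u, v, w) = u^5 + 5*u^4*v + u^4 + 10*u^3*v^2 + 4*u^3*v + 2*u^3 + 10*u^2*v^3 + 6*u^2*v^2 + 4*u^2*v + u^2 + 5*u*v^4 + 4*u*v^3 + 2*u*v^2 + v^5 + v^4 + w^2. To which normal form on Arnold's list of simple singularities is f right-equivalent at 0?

A_4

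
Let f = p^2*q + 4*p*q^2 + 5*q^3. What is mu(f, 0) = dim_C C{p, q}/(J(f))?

4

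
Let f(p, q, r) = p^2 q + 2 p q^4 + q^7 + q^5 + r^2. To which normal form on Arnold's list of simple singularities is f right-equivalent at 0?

The Hessian of f at 0 is [[0, 0, 0], [0, 0, 0], [0, 0, 2]] with rank 1, so corank 2. A Groebner basis of the Jacobian ideal J(f) in C{p,q,r} is {p*q + q^4, p*q^2, p^2 - 5*p*q, r}; counting standard monomials gives mu = 6. Corank 2; j^3 = p^2*q has shape L^2 M (L != M), so D-series; mu = 6 gives D_6.

D_{6}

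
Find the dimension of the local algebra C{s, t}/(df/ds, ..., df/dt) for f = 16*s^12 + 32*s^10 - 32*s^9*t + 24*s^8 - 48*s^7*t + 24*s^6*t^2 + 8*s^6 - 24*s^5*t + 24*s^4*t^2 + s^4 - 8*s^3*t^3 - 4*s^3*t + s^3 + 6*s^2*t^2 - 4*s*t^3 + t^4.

6

The Hessian of f at 0 has rank 0. Corank 2; j^3 = s^3 is a perfect cube, so E-series; the 4-jet and mu = 6 give E_6.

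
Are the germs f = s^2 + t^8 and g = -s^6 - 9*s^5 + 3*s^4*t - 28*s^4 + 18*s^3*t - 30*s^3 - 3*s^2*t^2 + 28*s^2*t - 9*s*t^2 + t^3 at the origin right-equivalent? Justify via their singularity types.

No.

The Hessian of f at 0 has rank 1. Corank 1: A-series; mu = 7 gives A_7. The Hessian of g at 0 has rank 0. Corank 2; j^3 = -(3*s - t)*(10*s^2 - 6*s*t + t^2) splits into three distinct lines over C (the quadratic factor has nonzero discriminant), so D_4. f is A_7 but g is D_4, hence not right-equivalent.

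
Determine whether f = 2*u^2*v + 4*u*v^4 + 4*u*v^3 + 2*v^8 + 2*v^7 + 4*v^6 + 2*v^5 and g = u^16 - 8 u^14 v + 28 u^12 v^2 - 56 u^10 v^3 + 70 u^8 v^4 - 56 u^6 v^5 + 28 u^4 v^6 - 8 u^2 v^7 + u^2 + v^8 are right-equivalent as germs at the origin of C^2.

No.

The Hessian of f at 0 has rank 0. Corank 2; j^3 = 2*u^2*v has shape L^2 M (L != M), so D-series; mu = 9 gives D_9. The Hessian of g at 0 has rank 1. Corank 1: A-series; mu = 7 gives A_7. f is D_9 but g is A_7, hence not right-equivalent.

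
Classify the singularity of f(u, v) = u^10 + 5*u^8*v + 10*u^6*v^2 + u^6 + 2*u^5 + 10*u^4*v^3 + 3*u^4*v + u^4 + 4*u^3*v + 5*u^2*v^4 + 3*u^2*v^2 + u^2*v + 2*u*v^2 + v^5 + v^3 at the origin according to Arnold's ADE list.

D6

The Hessian of f at 0 has rank 0. Corank 2; j^3 = v*(u + v)^2 has shape L^2 M (L != M), so D-series; mu = 6 gives D_6.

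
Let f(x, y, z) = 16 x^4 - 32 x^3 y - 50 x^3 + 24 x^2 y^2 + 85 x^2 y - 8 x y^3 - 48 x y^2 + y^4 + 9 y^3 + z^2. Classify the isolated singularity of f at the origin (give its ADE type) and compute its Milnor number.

Type D_{5}, Milnor number mu = 5.

The Hessian of f at 0 has rank 1. Corank 2; j^3 = -(2*x - y)*(5*x - 3*y)^2 has shape L^2 M (L != M), so D-series; mu = 5 gives D_5.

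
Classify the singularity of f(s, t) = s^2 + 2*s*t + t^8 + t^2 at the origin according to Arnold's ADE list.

The Hessian of f at 0 has rank 1. Corank 1: A-series; mu = 7 gives A_7.

A_{7}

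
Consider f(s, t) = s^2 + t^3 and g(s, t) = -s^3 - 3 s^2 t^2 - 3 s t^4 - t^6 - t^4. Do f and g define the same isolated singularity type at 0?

No.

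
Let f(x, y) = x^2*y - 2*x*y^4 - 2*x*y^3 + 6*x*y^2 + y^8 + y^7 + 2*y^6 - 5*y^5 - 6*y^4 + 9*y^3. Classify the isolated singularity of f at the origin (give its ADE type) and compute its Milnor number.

Type D9, Milnor number mu = 9.

The Hessian of f at 0 is [[0, 0], [0, 0]] with rank 0, so corank 2. A Groebner basis of the Jacobian ideal J(f) in C{x,y} is {x^2*y^2 + 38*x^2*y/17 + 9*x^2/17 + 274*x*y^2/17 - 154*x*y/17 + 688*y^3/17 - 543*y^2/17, -8*x^2*y/17 - x^2/17 + x*y^3 - 55*x*y^2/17 + 53*x*y/17 - 152*y^3/17 + 168*y^2/17, -x*y + y^4 + y^3 - 3*y^2, x^3 + 142*x^2*y/17 + 5*x^2/17 + 394*x*y^2/17 + 24*x*y/17 + 369*y^3/17 + 27*y^2/17}; counting standard monomials gives mu = 9. Corank 2; j^3 = y*(x + 3*y)^2 has shape L^2 M (L != M), so D-series; mu = 9 gives D_9.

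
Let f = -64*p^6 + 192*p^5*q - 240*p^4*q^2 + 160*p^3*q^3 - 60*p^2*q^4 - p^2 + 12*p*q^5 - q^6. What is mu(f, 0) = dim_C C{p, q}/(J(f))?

The Hessian of f at 0 has rank 1. Corank 1: A-series; mu = 5 gives A_5.

5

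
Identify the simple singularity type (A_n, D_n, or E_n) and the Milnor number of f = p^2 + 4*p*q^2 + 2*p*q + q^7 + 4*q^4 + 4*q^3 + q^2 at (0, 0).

Type A_6, Milnor number mu = 6.

The Hessian of f at 0 has rank 1. Corank 1: A-series; mu = 6 gives A_6.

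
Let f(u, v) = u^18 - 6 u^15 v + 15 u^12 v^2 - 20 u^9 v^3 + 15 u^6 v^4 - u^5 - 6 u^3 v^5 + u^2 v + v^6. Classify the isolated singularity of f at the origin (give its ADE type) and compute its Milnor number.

Type D_{7}, Milnor number mu = 7.

The Hessian of f at 0 is [[0, 0], [0, 0]] with rank 0, so corank 2. A Groebner basis of the Jacobian ideal J(f) in C{u,v} is {u^2/6 + v^5, u^3, u*v}; counting standard monomials gives mu = 7. Corank 2; j^3 = u^2*v has shape L^2 M (L != M), so D-series; mu = 7 gives D_7.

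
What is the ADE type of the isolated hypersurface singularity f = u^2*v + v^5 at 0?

D6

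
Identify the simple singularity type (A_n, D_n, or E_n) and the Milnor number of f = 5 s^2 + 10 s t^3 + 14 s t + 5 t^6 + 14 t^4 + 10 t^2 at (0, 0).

The Hessian of f at 0 is [[10, 14], [14, 20]] with rank 2, so corank 0. A Groebner basis of the Jacobian ideal J(f) in C{s,t} is {s, t}; counting standard monomials gives mu = 1. Corank 0: nondegenerate Morse point, so A_1.

Type A1, Milnor number mu = 1.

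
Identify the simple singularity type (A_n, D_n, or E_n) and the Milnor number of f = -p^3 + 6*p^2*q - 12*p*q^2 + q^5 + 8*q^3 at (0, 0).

Type E8, Milnor number mu = 8.

The Hessian of f at 0 has rank 0. Corank 2; j^3 = -(p - 2*q)^3 is a perfect cube, so E-series; the 5-jet and mu = 8 give E_8.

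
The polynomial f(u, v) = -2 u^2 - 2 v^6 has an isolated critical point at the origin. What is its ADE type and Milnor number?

Type A_5, Milnor number mu = 5.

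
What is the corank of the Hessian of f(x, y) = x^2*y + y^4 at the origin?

The Hessian at 0 is [[0, 0], [0, 0]] of rank 0; hence corank 2.

2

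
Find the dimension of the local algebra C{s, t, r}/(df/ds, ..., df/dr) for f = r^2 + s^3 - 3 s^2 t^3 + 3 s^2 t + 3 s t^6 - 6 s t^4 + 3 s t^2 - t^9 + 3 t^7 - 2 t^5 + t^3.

8

The Hessian of f at 0 is [[0, 0, 0], [0, 0, 0], [0, 0, 2]] with rank 1, so corank 2. A Groebner basis of the Jacobian ideal J(f) in C{s,t,r} is {-s^2/2 + s*t^3 - s*t - t^2/2, t^4, s^3 - 3*s*t^2 - 2*t^3, s^2*t + 2*s*t^2 + t^3, r}; counting standard monomials gives mu = 8. Corank 2; j^3 = (s + t)^3 is a perfect cube, so E-series; the 5-jet and mu = 8 give E_8.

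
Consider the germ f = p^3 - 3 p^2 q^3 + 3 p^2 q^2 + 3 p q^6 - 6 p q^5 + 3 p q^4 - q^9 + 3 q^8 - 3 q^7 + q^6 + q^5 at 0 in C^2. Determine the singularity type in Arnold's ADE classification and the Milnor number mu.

Type E_{8}, Milnor number mu = 8.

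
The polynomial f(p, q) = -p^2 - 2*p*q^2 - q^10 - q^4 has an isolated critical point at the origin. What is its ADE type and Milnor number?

Type A_{9}, Milnor number mu = 9.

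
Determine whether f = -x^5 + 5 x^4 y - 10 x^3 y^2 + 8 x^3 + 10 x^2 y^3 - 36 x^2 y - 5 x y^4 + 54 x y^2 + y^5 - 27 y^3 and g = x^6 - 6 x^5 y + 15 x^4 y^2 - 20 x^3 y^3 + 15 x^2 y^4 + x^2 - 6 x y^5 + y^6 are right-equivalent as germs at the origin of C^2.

No.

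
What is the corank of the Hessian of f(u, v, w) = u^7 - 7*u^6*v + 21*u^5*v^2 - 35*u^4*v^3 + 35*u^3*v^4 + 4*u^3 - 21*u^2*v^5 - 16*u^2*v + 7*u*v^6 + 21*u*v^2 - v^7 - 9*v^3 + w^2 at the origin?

2

Hessian at 0 has rank 1.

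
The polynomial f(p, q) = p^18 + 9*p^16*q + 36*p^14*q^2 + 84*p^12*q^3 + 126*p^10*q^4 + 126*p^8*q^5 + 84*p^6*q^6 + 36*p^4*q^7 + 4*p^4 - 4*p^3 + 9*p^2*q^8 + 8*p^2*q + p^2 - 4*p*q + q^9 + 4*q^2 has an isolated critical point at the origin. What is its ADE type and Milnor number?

Type A_8, Milnor number mu = 8.

The Hessian of f at 0 is [[2, -4], [-4, 8]] with rank 1, so corank 1. A Groebner basis of the Jacobian ideal J(f) in C{p,q} is {-21*p*q^2/32 + 9*p*q/64 - 7*p/1024 + q^5 + 5*q^4/8 + 5*q^3/8 - 29*q^2/128 + 7*q/512, p*q^3 - 5*p*q^2/8 + 3*p*q/32 - p/256 - q^4/2 + 3*q^3/4 - 5*q^2/32 + q/128, p^2 - p/2 + q}; counting standard monomials gives mu = 8. Corank 1: A-series; mu = 8 gives A_8.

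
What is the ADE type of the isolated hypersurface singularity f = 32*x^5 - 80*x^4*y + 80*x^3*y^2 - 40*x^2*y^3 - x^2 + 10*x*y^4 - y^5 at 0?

A_{4}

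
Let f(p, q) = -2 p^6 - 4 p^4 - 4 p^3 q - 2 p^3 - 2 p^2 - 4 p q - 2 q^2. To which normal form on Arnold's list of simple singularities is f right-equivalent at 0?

A2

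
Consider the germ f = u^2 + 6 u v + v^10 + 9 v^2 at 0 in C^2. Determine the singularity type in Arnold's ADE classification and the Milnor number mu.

Type A9, Milnor number mu = 9.

The Hessian of f at 0 has rank 1. Corank 1: A-series; mu = 9 gives A_9.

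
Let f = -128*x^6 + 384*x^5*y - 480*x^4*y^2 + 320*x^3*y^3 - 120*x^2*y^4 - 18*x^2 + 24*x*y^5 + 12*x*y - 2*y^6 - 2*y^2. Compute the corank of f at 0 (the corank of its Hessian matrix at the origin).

Hessian at 0 has rank 1.

1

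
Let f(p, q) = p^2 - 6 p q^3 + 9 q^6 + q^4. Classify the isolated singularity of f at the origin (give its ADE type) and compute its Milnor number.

Type A_{3}, Milnor number mu = 3.

The Hessian of f at 0 has rank 1. Corank 1: A-series; mu = 3 gives A_3.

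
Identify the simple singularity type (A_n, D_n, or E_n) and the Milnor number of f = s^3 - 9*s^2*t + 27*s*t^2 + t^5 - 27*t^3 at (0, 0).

The Hessian of f at 0 has rank 0. Corank 2; j^3 = (s - 3*t)^3 is a perfect cube, so E-series; the 5-jet and mu = 8 give E_8.

Type E_8, Milnor number mu = 8.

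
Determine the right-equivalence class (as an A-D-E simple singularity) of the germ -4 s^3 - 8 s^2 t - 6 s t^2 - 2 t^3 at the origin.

The Hessian of f at 0 has rank 0. Corank 2; j^3 = -2*(s + t)*(2*s^2 + 2*s*t + t^2) splits into three distinct lines over C (the quadratic factor has nonzero discriminant), so D_4.

D4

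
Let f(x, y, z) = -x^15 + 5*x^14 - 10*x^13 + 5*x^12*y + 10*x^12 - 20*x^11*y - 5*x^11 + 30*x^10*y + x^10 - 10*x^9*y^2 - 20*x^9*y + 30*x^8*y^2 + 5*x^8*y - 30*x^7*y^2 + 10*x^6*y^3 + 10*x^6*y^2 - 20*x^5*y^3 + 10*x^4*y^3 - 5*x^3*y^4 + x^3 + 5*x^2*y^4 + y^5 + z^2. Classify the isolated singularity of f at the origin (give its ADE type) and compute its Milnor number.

Type E_{8}, Milnor number mu = 8.

The Hessian of f at 0 has rank 1. Corank 2; j^3 = x^3 is a perfect cube, so E-series; the 5-jet and mu = 8 give E_8.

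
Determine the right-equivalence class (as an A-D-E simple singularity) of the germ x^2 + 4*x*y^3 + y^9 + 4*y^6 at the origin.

A_{8}

The Hessian of f at 0 has rank 1. Corank 1: A-series; mu = 8 gives A_8.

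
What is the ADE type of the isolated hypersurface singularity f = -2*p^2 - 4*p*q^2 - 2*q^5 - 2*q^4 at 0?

A_4

The Hessian of f at 0 is [[-4, 0], [0, 0]] with rank 1, so corank 1. A Groebner basis of the Jacobian ideal J(f) in C{p,q} is {p^2, p + q^2}; counting standard monomials gives mu = 4. Corank 1: A-series; mu = 4 gives A_4.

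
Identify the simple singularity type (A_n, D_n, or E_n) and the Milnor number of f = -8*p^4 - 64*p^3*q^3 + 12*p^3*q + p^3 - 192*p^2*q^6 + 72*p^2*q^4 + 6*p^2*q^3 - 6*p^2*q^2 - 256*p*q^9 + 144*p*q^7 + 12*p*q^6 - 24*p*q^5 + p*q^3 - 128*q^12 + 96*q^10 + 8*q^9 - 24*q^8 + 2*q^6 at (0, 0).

Type E_7, Milnor number mu = 7.

The Hessian of f at 0 has rank 0. Corank 2; j^3 = p^3 is a perfect cube, so E-series; the 4-jet and mu = 7 give E_7.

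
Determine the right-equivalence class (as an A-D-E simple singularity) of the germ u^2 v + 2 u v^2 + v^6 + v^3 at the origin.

D_{7}

The Hessian of f at 0 is [[0, 0], [0, 0]] with rank 0, so corank 2. A Groebner basis of the Jacobian ideal J(f) in C{u,v} is {u^2/6 + v^5 - v^2/6, u^3 + v^3, u*v + v^2}; counting standard monomials gives mu = 7. Corank 2; j^3 = v*(u + v)^2 has shape L^2 M (L != M), so D-series; mu = 7 gives D_7.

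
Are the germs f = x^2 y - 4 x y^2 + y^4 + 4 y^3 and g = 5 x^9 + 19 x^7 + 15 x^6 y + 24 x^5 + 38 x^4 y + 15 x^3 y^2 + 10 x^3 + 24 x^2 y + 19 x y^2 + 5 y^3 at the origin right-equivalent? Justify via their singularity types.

The Hessian of f at 0 is [[0, 0], [0, 0]] with rank 0, so corank 2. A Groebner basis of the Jacobian ideal J(f) in C{x,y} is {x^3 + 2*x^2 - 8*y^2, x^2/4 + y^3 - y^2, x*y - 2*y^2}; counting standard monomials gives mu = 5. Corank 2; j^3 = y*(x - 2*y)^2 has shape L^2 M (L != M), so D-series; mu = 5 gives D_5. The Hessian of g at 0 is [[0, 0], [0, 0]] with rank 0, so corank 2. A Groebner basis of the Jacobian ideal J(g) in C{x,y} is {y^3, x^2 - y^2/6, x*y + y^2/2}; counting standard monomials gives mu = 4. Corank 2; j^3 = (x + y)*(10*x^2 + 14*x*y + 5*y^2) splits into three distinct lines over C (the quadratic factor has nonzero discriminant), so D_4. f is D_5 but g is D_4, hence not right-equivalent.

No.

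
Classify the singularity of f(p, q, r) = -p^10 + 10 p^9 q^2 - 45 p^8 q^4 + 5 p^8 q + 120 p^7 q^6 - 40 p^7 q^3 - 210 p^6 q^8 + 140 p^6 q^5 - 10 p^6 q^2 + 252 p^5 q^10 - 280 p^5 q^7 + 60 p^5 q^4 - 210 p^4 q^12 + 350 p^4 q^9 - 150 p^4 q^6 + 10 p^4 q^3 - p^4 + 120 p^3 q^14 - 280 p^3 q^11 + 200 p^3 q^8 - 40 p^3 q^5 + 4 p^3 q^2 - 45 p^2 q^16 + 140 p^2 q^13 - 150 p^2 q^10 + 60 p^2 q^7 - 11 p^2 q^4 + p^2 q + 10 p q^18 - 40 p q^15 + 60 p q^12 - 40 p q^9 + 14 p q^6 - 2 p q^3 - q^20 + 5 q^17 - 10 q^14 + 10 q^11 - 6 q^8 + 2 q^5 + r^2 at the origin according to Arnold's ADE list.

D_6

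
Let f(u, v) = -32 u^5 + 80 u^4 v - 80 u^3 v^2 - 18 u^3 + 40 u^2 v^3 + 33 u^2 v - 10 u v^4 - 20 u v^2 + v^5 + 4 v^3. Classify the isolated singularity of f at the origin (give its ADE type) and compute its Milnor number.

Type D_6, Milnor number mu = 6.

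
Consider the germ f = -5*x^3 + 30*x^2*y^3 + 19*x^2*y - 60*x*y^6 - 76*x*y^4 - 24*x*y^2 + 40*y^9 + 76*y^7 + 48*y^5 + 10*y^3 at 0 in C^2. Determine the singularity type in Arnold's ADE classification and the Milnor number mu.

The Hessian of f at 0 is [[0, 0], [0, 0]] with rank 0, so corank 2. A Groebner basis of the Jacobian ideal J(f) in C{x,y} is {y^3, x^2 - 6*y^2, x*y - 3*y^2}; counting standard monomials gives mu = 4. Corank 2; j^3 = -(x - y)*(5*x^2 - 14*x*y + 10*y^2) splits into three distinct lines over C (the quadratic factor has nonzero discriminant), so D_4.

Type D4, Milnor number mu = 4.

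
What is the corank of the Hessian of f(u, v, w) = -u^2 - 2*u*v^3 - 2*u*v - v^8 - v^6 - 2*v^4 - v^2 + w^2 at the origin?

The Hessian at 0 is [[-2, -2, 0], [-2, -2, 0], [0, 0, 2]] of rank 2; hence corank 1.

1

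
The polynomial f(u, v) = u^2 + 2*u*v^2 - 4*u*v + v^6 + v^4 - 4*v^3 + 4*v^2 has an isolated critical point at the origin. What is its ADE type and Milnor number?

Type A_{5}, Milnor number mu = 5.

The Hessian of f at 0 is [[2, -4], [-4, 8]] with rank 1, so corank 1. A Groebner basis of the Jacobian ideal J(f) in C{u,v} is {u^3 + 12*u^2 - 40*u*v - 32*u + 64*v, u^2*v + 4*u^2 - 12*u*v - 8*u + 16*v, u + v^2 - 2*v}; counting standard monomials gives mu = 5. Corank 1: A-series; mu = 5 gives A_5.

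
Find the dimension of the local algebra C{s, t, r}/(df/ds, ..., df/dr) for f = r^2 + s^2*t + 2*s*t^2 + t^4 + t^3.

The Hessian of f at 0 has rank 1. Corank 2; j^3 = t*(s + t)^2 has shape L^2 M (L != M), so D-series; mu = 5 gives D_5.

5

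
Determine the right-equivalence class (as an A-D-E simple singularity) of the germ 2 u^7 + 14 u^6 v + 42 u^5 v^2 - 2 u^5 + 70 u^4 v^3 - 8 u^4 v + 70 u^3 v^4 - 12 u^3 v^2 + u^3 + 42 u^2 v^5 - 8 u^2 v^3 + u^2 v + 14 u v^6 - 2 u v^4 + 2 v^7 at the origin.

The Hessian of f at 0 is [[0, 0], [0, 0]] with rank 0, so corank 2. A Groebner basis of the Jacobian ideal J(f) in C{u,v} is {u^2/6 + u*v^3, -5*u^2/3 - u*v + v^4, u^3, u^2*v}; counting standard monomials gives mu = 8. Corank 2; j^3 = u^2*(u + v) has shape L^2 M (L != M), so D-series; mu = 8 gives D_8.

D_{8}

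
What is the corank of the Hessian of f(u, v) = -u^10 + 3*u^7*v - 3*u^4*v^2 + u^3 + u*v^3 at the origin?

Hessian at 0 has rank 0.

2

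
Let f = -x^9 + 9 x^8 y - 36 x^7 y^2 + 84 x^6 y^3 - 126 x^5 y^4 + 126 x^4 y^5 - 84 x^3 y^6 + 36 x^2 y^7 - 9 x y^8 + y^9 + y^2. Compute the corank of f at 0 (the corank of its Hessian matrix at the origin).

1

The Hessian at 0 is [[0, 0], [0, 2]] of rank 1; hence corank 1.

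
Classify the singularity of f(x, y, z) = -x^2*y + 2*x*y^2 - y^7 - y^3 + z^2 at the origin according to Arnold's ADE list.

D_{8}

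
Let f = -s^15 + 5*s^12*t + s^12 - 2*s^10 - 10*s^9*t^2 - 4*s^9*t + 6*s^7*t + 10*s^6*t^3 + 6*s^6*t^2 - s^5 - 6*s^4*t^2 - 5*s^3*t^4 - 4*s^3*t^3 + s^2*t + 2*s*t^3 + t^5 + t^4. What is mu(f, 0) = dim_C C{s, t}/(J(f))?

The Hessian of f at 0 has rank 0. Corank 2; j^3 = s^2*t has shape L^2 M (L != M), so D-series; mu = 5 gives D_5.

5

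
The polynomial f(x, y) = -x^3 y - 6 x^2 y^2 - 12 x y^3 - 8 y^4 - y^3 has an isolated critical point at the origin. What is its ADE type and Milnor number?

The Hessian of f at 0 is [[0, 0], [0, 0]] with rank 0, so corank 2. A Groebner basis of the Jacobian ideal J(f) in C{x,y} is {x^3 - 12*x*y^2 + 3*y^2, x^2*y + 4*x*y^2, y^3}; counting standard monomials gives mu = 7. Corank 2; j^3 = -y^3 is a perfect cube, so E-series; the 4-jet and mu = 7 give E_7.

Type E_{7}, Milnor number mu = 7.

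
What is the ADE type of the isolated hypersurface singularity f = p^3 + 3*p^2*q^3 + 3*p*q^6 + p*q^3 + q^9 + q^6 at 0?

The Hessian of f at 0 has rank 0. Corank 2; j^3 = p^3 is a perfect cube, so E-series; the 4-jet and mu = 7 give E_7.

E_7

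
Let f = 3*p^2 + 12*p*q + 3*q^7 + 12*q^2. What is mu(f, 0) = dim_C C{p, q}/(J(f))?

6

The Hessian of f at 0 is [[6, 12], [12, 24]] with rank 1, so corank 1. A Groebner basis of the Jacobian ideal J(f) in C{p,q} is {q^6, p + 2*q}; counting standard monomials gives mu = 6. Corank 1: A-series; mu = 6 gives A_6.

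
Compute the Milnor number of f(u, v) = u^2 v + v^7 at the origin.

8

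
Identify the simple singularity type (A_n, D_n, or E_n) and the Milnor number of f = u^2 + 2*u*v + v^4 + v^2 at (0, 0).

The Hessian of f at 0 has rank 1. Corank 1: A-series; mu = 3 gives A_3.

Type A3, Milnor number mu = 3.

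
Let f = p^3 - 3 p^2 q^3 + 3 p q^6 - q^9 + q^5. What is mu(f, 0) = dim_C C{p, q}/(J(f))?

8

The Hessian of f at 0 has rank 0. Corank 2; j^3 = p^3 is a perfect cube, so E-series; the 5-jet and mu = 8 give E_8.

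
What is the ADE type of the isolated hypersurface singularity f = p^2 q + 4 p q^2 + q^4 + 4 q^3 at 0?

D_5

The Hessian of f at 0 has rank 0. Corank 2; j^3 = q*(p + 2*q)^2 has shape L^2 M (L != M), so D-series; mu = 5 gives D_5.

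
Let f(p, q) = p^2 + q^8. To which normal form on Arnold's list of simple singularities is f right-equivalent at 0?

The Hessian of f at 0 is [[2, 0], [0, 0]] with rank 1, so corank 1. A Groebner basis of the Jacobian ideal J(f) in C{p,q} is {q^7, p}; counting standard monomials gives mu = 7. Corank 1: A-series; mu = 7 gives A_7.

A_7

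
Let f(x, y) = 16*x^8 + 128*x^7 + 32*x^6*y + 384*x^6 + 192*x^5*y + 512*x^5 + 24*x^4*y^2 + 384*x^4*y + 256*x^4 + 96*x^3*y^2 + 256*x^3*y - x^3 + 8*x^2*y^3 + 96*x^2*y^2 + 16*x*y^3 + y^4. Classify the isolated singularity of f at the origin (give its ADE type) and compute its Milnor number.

The Hessian of f at 0 has rank 0. Corank 2; j^3 = -x^3 is a perfect cube, so E-series; the 4-jet and mu = 6 give E_6.

Type E6, Milnor number mu = 6.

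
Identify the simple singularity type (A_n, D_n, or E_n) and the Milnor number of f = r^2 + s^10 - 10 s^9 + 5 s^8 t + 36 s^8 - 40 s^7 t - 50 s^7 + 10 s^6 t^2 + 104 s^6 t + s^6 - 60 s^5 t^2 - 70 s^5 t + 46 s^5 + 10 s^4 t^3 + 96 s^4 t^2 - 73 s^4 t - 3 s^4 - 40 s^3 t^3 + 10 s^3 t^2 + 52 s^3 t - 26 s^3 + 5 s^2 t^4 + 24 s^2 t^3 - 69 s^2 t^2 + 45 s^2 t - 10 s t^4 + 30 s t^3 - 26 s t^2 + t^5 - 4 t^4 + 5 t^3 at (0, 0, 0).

The Hessian of f at 0 has rank 1. Corank 2; j^3 = -(2*s - t)*(13*s^2 - 16*s*t + 5*t^2) splits into three distinct lines over C (the quadratic factor has nonzero discriminant), so D_4.

Type D4, Milnor number mu = 4.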